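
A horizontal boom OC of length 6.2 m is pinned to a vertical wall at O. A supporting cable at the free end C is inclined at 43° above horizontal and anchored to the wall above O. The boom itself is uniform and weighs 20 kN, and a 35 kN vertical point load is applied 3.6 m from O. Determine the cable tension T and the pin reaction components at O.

T = 44.46 kN, O_x = 32.52 kN, O_y = 24.68 kN

ΣM about O: T·sin43°·6.2 − 20·3.1 − 35·3.6 = 0 → T = 188/(6.2·0.681998) = 44.4614 ≈ 44.46 kN.
ΣF_x = 0: O_x − T·cos43° = 0 → O_x = 44.4614 × 0.731354 = 32.52 kN.
ΣF_y = 0: O_y + T·sin43° − 20 − 35 = 0 → O_y = 55 − 44.4614 × 0.681998 = 24.68 kN.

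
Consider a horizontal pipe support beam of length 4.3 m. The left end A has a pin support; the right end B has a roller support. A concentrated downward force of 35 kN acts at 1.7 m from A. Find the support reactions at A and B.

A_x = 0, A_y = 21.16 kN, B_y = 13.84 kN

Taking moments about A: B_y·4.3 − 35·1.7 = 0 → B_y = 59.5/4.3 = 13.8372 ≈ 13.84 kN.
ΣF_y = 0: A_y + 13.8372 − 35 = 0 → A_y = 21.16 kN.
ΣF_x = 0: no horizontal applied forces, so A_x = 0.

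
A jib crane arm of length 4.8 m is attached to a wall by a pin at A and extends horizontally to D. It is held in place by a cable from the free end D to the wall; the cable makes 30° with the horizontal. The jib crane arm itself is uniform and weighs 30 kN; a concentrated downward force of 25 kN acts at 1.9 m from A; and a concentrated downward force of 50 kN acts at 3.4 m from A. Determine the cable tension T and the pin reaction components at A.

T = 120.6 kN, A_x = 104.5 kN, A_y = 44.69 kN

ΣM about A: T·sin30°·4.8 − 30·2.4 − 25·1.9 − 50·3.4 = 0 → T = 289.5/(4.8·0.5) = 120.625 ≈ 120.6 kN.
ΣF_x = 0: A_x − T·cos30° = 0 → A_x = 120.625 × 0.866025 = 104.5 kN.
ΣF_y = 0: A_y + T·sin30° − 30 − 25 − 50 = 0 → A_y = 105 − 120.625 × 0.5 = 44.69 kN.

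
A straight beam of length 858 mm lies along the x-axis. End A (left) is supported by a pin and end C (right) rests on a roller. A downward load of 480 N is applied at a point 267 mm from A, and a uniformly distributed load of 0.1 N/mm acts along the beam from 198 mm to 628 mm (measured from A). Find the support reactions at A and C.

Resultant of the distributed load: 0.1 × 430 = 43 N at 413 mm from A.
Taking moments about A: C_y·858 − 480·267 − (0.1·430)·413 = 0 → C_y = 145919/858 = 170.069 ≈ 170.1 N.
ΣF_y = 0: A_y + 170.069 − 480 − 0.1·430 = 0 → A_y = 352.9 N.
ΣF_x = 0: no horizontal applied forces, so A_x = 0.

A_x = 0, A_y = 352.9 N, C_y = 170.1 N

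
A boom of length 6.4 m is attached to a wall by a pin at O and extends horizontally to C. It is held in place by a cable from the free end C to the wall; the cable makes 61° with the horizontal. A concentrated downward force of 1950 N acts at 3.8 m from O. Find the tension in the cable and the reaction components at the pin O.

T = 1324 N, O_x = 641.8 N, O_y = 792.2 N

ΣM about O: T·sin61°·6.4 − 1950·3.8 = 0 → T = 7410/(6.4·0.87462) = 1323.79 ≈ 1324 N.
ΣF_x = 0: O_x − T·cos61° = 0 → O_x = 1323.79 × 0.48481 = 641.8 N.
ΣF_y = 0: O_y + T·sin61° − 1950 = 0 → O_y = 1950 − 1323.79 × 0.87462 = 792.2 N.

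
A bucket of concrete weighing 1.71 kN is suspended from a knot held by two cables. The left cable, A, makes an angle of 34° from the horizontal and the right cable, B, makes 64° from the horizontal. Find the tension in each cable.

ΣF_x = 0: −T_A·cos34° + T_B·cos64° = 0 → T_B = 1.89118·T_A.
ΣF_y = 0: T_A·sin34° + T_B·sin64° = 1.71.
Substitute: T_A·(0.559193 + 1.89118·0.898794) = 1.71 → T_A = 0.756981 ≈ 0.7570 kN.
Then T_B = 1.89118 × 0.756981 = 1.432 kN.

T_A = 0.7570 kN, T_B = 1.432 kN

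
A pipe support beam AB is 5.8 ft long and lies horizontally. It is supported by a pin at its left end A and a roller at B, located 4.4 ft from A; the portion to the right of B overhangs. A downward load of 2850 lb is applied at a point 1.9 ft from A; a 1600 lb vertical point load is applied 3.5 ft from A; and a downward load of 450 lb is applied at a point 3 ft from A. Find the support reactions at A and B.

A_x = 0, A_y = 2090 lb, B_y = 2810 lb

Moments about A: B_y·4.4 − 2850·1.9 − 1600·3.5 − 450·3 = 0 → B_y = 12365/4.4 = 2810.23 ≈ 2810 lb.
ΣF_y = 0: A_y + 2810.23 − 2850 − 1600 − 450 = 0 → A_y = 2090 lb.
ΣF_x = 0: no horizontal applied forces, so A_x = 0.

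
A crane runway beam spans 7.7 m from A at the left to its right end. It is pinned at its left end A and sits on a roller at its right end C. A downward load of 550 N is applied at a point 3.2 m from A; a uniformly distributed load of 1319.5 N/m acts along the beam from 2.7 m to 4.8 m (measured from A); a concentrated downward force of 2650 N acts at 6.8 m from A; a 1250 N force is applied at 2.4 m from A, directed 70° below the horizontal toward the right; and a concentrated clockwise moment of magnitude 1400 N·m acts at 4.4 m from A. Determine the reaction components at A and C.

Resultant of the distributed load: 1319.5 × 2.1 = 2770.95 N at 3.75 m from A.
ΣM about A: C_y·7.7 − 550·3.2 − (1319.5·2.1)·3.75 − 2650·6.8 − 1250·sin70°·2.4 − 1400 = 0 → C_y = 34390.1/7.7 = 4466.25 ≈ 4466 N.
ΣF_y = 0: A_y + 4466.25 − 550 − 1319.5·2.1 − 2650 − 1250·sin70° = 0 → A_y = 2679 N.
ΣF_x = 0: A_x + 1250·cos70° = 0 → A_x = -427.5 N.

A_x = -427.5 N, A_y = 2679 N, C_y = 4466 N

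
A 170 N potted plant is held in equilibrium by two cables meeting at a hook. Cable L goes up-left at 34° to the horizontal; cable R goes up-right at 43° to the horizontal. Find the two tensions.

ΣF_x = 0: −T_L·cos34° + T_R·cos43° = 0 → T_R = 1.13357·T_L.
ΣF_y = 0: T_L·sin34° + T_R·sin43° = 170.
Substitute: T_L·(0.559193 + 1.13357·0.681998) = 170 → T_L = 127.6 N.
Then T_R = 1.13357 × 127.6 = 144.6 N.

T_L = 127.6 N, T_R = 144.6 N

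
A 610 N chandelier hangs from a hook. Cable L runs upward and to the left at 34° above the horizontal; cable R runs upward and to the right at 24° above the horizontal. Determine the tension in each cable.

T_L = 657.1 N, T_R = 596.3 N

ΣF_x = 0: −T_L·cos34° + T_R·cos24° = 0 → T_R = 0.907495·T_L.
ΣF_y = 0: T_L·sin34° + T_R·sin24° = 610.
Substitute: T_L·(0.559193 + 0.907495·0.406737) = 610 → T_L = 657.112 ≈ 657.1 N.
Then T_R = 0.907495 × 657.112 = 596.3 N.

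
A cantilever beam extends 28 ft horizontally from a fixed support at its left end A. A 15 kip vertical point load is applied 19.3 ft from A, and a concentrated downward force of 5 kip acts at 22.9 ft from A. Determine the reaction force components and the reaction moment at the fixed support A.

ΣF_x = 0: A_x = 0.
ΣF_y = 0: A_y − 15 − 5 = 0 → A_y = 20.00 kip.
ΣM about A: M_A − 15·19.3 − 5·22.9 = 0 → M_A = 404.0 kip·ft.

A_x = 0, A_y = 20.00 kip, M_A = 404.0 kip·ft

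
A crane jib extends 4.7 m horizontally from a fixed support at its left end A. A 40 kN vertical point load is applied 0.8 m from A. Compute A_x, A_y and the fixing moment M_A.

A_x = 0, A_y = 40.00 kN, M_A = 32.00 kN·m

ΣF_x = 0: A_x = 0.
ΣF_y = 0: A_y − 40 = 0 → A_y = 40.00 kN.
ΣM about A: M_A − 40·0.8 = 0 → M_A = 32.00 kN·m.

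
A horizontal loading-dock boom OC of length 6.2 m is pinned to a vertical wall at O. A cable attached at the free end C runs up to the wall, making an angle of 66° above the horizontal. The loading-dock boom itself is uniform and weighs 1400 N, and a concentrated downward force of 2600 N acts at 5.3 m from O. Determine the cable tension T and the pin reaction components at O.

T = 3199 N, O_x = 1301 N, O_y = 1077 N

ΣM about O: T·sin66°·6.2 − 1400·3.1 − 2600·5.3 = 0 → T = 18120/(6.2·0.913545) = 3199.16 ≈ 3199 N.
ΣF_x = 0: O_x − T·cos66° = 0 → O_x = 3199.16 × 0.406737 = 1301 N.
ΣF_y = 0: O_y + T·sin66° − 1400 − 2600 = 0 → O_y = 4000 − 3199.16 × 0.913545 = 1077 N.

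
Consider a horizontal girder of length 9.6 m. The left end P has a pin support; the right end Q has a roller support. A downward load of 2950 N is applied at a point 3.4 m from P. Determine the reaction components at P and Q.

P_x = 0, P_y = 1905 N, Q_y = 1045 N

ΣM about P: Q_y·9.6 − 2950·3.4 = 0 → Q_y = 10030/9.6 = 1044.79 ≈ 1045 N.
ΣF_y = 0: P_y + 1044.79 − 2950 = 0 → P_y = 1905 N.
ΣF_x = 0: no horizontal applied forces, so P_x = 0.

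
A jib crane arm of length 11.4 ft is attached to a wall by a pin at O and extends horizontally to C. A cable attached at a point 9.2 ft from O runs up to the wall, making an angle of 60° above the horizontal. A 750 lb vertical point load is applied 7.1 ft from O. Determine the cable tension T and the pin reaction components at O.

ΣM about O: T·sin60°·9.2 − 750·7.1 = 0 → T = 5325/(9.2·0.866025) = 668.346 ≈ 668.3 lb.
ΣF_x = 0: O_x − T·cos60° = 0 → O_x = 668.346 × 0.5 = 334.2 lb.
ΣF_y = 0: O_y + T·sin60° − 750 = 0 → O_y = 750 − 668.346 × 0.866025 = 171.2 lb.

T = 668.3 lb, O_x = 334.2 lb, O_y = 171.2 lb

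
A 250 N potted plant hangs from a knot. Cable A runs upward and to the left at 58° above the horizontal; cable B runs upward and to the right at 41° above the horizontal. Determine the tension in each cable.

T_A = 191.0 N, T_B = 134.1 N

ΣF_x = 0: −T_A·cos58° + T_B·cos41° = 0 → T_B = 0.70215·T_A.
ΣF_y = 0: T_A·sin58° + T_B·sin41° = 250.
Substitute: T_A·(0.848048 + 0.70215·0.656059) = 250 → T_A = 191.029 ≈ 191.0 N.
Then T_B = 0.70215 × 191.029 = 134.1 N.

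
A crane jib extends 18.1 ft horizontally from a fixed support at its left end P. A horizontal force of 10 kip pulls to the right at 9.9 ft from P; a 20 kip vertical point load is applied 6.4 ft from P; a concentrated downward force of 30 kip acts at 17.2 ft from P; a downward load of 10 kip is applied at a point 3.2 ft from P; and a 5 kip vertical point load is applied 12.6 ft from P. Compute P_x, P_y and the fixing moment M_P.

P_x = -10.00 kip, P_y = 65.00 kip, M_P = 739.0 kip·ft

ΣF_x = 0: P_x + 10 = 0 → P_x = -10.00 kip.
ΣF_y = 0: P_y − 20 − 30 − 10 − 5 = 0 → P_y = 65.00 kip.
ΣM about P: M_P − 20·6.4 − 30·17.2 − 10·3.2 − 5·12.6 = 0 → M_P = 739.0 kip·ft.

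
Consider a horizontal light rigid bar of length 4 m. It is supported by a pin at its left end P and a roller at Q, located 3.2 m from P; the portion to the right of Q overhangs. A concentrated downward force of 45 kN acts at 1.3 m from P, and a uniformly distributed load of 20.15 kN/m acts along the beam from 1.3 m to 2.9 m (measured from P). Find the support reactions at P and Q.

Resultant of the distributed load: 20.15 × 1.6 = 32.24 kN at 2.1 m from P.
ΣM about P: Q_y·3.2 − 45·1.3 − (20.15·1.6)·2.1 = 0 → Q_y = 126.204/3.2 = 39.4387 ≈ 39.44 kN.
ΣF_y = 0: P_y + 39.4387 − 45 − 20.15·1.6 = 0 → P_y = 37.80 kN.
ΣF_x = 0: no horizontal applied forces, so P_x = 0.

P_x = 0, P_y = 37.80 kN, Q_y = 39.44 kN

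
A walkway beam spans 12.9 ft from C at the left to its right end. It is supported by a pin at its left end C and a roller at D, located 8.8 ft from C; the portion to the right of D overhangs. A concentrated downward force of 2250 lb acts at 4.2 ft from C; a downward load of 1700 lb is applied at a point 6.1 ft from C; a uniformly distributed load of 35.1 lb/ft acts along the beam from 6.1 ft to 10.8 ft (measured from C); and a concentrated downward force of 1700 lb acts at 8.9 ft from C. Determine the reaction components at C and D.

Resultant of the distributed load: 35.1 × 4.7 = 164.97 lb at 8.45 ft from C.
Taking moments about C: D_y·8.8 − 2250·4.2 − 1700·6.1 − (35.1·4.7)·8.45 − 1700·8.9 = 0 → D_y = 36343.9965/8.8 = 4130 lb.
ΣF_y = 0: C_y + 4130 − 2250 − 1700 − 35.1·4.7 − 1700 = 0 → C_y = 1685 lb.
ΣF_x = 0: no horizontal applied forces, so C_x = 0.

C_x = 0, C_y = 1685 lb, D_y = 4130 lb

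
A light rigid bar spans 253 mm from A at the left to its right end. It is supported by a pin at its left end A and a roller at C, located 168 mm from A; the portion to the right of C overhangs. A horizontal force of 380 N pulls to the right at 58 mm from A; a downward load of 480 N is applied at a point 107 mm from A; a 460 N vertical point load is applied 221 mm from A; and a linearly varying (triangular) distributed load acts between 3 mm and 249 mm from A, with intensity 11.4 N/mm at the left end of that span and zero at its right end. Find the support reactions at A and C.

Resultant of the triangular load: ½ × 11.4 × 246 = 1402.2 N, acting at 85 mm from A (one-third of the span from the peak).
Moments about A: C_y·168 − 480·107 − 460·221 − (½·11.4·246)·85 = 0 → C_y = 272207/168 = 1620.28 ≈ 1620 N.
ΣF_y = 0: A_y + 1620.28 − 480 − 460 − ½·11.4·246 = 0 → A_y = 721.9 N.
ΣF_x = 0: A_x + 380 = 0 → A_x = -380.0 N.

A_x = -380.0 N, A_y = 721.9 N, C_y = 1620 N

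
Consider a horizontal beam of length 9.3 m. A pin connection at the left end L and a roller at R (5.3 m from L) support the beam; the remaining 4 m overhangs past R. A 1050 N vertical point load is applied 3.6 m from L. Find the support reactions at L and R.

Taking moments about L: R_y·5.3 − 1050·3.6 = 0 → R_y = 3780/5.3 = 713.208 ≈ 713.2 N.
ΣF_y = 0: L_y + 713.208 − 1050 = 0 → L_y = 336.8 N.
ΣF_x = 0: no horizontal applied forces, so L_x = 0.

L_x = 0, L_y = 336.8 N, R_y = 713.2 N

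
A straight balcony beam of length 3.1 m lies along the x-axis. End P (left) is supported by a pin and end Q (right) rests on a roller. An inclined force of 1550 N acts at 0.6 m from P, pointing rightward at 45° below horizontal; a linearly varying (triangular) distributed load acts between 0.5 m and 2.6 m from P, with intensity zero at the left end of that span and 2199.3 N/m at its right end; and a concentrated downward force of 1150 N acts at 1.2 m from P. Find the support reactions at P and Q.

Resultant of the triangular load: ½ × 2199.3 × 2.1 = 2309.265 N, acting at 1.9 m from P (one-third of the span from the peak).
ΣM about P: Q_y·3.1 − 1550·sin45°·0.6 − (½·2199.3·2.1)·1.9 − 1150·1.2 = 0 → Q_y = 6425.21/3.1 = 2072.65 ≈ 2073 N.
ΣF_y = 0: P_y + 2072.65 − 1550·sin45° − ½·2199.3·2.1 − 1150 = 0 → P_y = 2483 N.
ΣF_x = 0: P_x + 1550·cos45° = 0 → P_x = -1096 N.

P_x = -1096 N, P_y = 2483 N, Q_y = 2073 N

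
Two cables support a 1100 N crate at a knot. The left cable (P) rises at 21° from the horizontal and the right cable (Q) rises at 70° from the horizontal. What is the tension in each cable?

T_P = 376.3 N, T_Q = 1027 N

ΣF_x = 0: −T_P·cos21° + T_Q·cos70° = 0 → T_Q = 2.72961·T_P.
ΣF_y = 0: T_P·sin21° + T_Q·sin70° = 1100.
Substitute: T_P·(0.358368 + 2.72961·0.939693) = 1100 → T_P = 376.279 ≈ 376.3 N.
Then T_Q = 2.72961 × 376.279 = 1027 N.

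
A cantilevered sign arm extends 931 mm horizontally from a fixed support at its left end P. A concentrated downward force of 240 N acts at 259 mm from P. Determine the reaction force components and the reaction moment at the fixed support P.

ΣF_x = 0: P_x = 0.
ΣF_y = 0: P_y − 240 = 0 → P_y = 240.0 N.
ΣM about P: M_P − 240·259 = 0 → M_P = 62160 N·mm.

P_x = 0, P_y = 240.0 N, M_P = 62160 N·mm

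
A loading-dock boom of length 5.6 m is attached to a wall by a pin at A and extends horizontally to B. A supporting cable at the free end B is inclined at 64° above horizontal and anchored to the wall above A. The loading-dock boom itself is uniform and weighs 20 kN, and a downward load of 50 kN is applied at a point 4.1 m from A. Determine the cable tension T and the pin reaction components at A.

T = 51.86 kN, A_x = 22.73 kN, A_y = 23.39 kN

ΣM about A: T·sin64°·5.6 − 20·2.8 − 50·4.1 = 0 → T = 261/(5.6·0.898794) = 51.8552 ≈ 51.86 kN.
ΣF_x = 0: A_x − T·cos64° = 0 → A_x = 51.8552 × 0.438371 = 22.73 kN.
ΣF_y = 0: A_y + T·sin64° − 20 − 50 = 0 → A_y = 70 − 51.8552 × 0.898794 = 23.39 kN.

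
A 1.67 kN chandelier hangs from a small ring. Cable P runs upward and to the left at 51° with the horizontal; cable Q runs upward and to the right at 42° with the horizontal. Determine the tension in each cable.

ΣF_x = 0: −T_P·cos51° + T_Q·cos42° = 0 → T_Q = 0.846834·T_P.
ΣF_y = 0: T_P·sin51° + T_Q·sin42° = 1.67.
Substitute: T_P·(0.777146 + 0.846834·0.669131) = 1.67 → T_P = 1.24275 ≈ 1.243 kN.
Then T_Q = 0.846834 × 1.24275 = 1.052 kN.

T_P = 1.243 kN, T_Q = 1.052 kN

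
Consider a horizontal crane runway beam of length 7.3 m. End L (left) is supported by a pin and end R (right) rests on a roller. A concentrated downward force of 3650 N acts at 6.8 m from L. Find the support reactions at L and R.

Moments about L: R_y·7.3 − 3650·6.8 = 0 → R_y = 24820/7.3 = 3400 N.
ΣF_y = 0: L_y + 3400 − 3650 = 0 → L_y = 250.0 N.
ΣF_x = 0: no horizontal applied forces, so L_x = 0.

L_x = 0, L_y = 250.0 N, R_y = 3400 N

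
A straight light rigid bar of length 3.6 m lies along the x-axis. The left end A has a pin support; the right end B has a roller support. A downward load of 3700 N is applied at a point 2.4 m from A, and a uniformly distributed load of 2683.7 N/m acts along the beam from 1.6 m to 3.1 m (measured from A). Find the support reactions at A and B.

A_x = 0, A_y = 2631 N, B_y = 5094 N

Resultant of the distributed load: 2683.7 × 1.5 = 4025.55 N at 2.35 m from A.
Taking moments about A: B_y·3.6 − 3700·2.4 − (2683.7·1.5)·2.35 = 0 → B_y = 18340.0425/3.6 = 5094.46 ≈ 5094 N.
ΣF_y = 0: A_y + 5094.46 − 3700 − 2683.7·1.5 = 0 → A_y = 2631 N.
ΣF_x = 0: no horizontal applied forces, so A_x = 0.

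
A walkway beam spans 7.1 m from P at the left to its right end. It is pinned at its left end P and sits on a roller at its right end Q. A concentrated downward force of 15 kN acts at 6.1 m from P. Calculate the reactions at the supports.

P_x = 0, P_y = 2.113 kN, Q_y = 12.89 kN

Moments about P: Q_y·7.1 − 15·6.1 = 0 → Q_y = 91.5/7.1 = 12.8873 ≈ 12.89 kN.
ΣF_y = 0: P_y + 12.8873 − 15 = 0 → P_y = 2.113 kN.
ΣF_x = 0: no horizontal applied forces, so P_x = 0.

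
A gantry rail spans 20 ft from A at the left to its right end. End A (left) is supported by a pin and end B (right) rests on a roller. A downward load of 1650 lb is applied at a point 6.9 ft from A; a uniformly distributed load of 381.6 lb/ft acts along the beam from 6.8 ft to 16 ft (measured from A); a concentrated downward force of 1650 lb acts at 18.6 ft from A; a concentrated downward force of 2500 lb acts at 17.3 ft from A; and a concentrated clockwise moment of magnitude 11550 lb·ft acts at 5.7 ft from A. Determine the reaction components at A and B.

A_x = 0, A_y = 2466 lb, B_y = 6845 lb

Resultant of the distributed load: 381.6 × 9.2 = 3510.72 lb at 11.4 ft from A.
Moments about A: B_y·20 − 1650·6.9 − (381.6·9.2)·11.4 − 1650·18.6 − 2500·17.3 − 11550 = 0 → B_y = 136897.208/20 = 6844.86 ≈ 6845 lb.
ΣF_y = 0: A_y + 6844.86 − 1650 − 381.6·9.2 − 1650 − 2500 = 0 → A_y = 2466 lb.
ΣF_x = 0: no horizontal applied forces, so A_x = 0.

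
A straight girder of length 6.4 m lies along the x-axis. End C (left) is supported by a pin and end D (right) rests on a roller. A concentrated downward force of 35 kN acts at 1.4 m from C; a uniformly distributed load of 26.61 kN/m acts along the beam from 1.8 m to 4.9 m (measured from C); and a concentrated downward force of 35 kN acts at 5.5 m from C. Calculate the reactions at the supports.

Resultant of the distributed load: 26.61 × 3.1 = 82.491 kN at 3.35 m from C.
ΣM about C: D_y·6.4 − 35·1.4 − (26.61·3.1)·3.35 − 35·5.5 = 0 → D_y = 517.84485/6.4 = 80.9133 ≈ 80.91 kN.
ΣF_y = 0: C_y + 80.9133 − 35 − 26.61·3.1 − 35 = 0 → C_y = 71.58 kN.
ΣF_x = 0: no horizontal applied forces, so C_x = 0.

C_x = 0, C_y = 71.58 kN, D_y = 80.91 kN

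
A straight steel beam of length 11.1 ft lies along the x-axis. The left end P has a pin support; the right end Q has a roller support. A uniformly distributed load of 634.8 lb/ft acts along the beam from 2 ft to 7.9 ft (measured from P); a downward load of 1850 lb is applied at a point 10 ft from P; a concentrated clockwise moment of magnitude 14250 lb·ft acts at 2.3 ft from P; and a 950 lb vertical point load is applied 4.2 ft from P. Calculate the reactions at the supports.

P_x = 0, P_y = 1565 lb, Q_y = 4980 lb

Resultant of the distributed load: 634.8 × 5.9 = 3745.32 lb at 4.95 ft from P.
Taking moments about P: Q_y·11.1 − (634.8·5.9)·4.95 − 1850·10 − 14250 − 950·4.2 = 0 → Q_y = 55279.334/11.1 = 4980.12 ≈ 4980 lb.
ΣF_y = 0: P_y + 4980.12 − 634.8·5.9 − 1850 − 950 = 0 → P_y = 1565 lb.
ΣF_x = 0: no horizontal applied forces, so P_x = 0.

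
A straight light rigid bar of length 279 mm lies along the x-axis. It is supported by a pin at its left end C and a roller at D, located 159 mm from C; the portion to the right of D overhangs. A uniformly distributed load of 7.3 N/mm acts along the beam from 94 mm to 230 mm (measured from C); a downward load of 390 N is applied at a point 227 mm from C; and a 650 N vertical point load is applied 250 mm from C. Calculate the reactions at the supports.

C_x = 0, C_y = -557.5 N, D_y = 2590 N

Resultant of the distributed load: 7.3 × 136 = 992.8 N at 162 mm from C.
Taking moments about C: D_y·159 − (7.3·136)·162 − 390·227 − 650·250 = 0 → D_y = 411863.6/159 = 2590.34 ≈ 2590 N.
ΣF_y = 0: C_y + 2590.34 − 7.3·136 − 390 − 650 = 0 → C_y = -557.5 N.
ΣF_x = 0: no horizontal applied forces, so C_x = 0.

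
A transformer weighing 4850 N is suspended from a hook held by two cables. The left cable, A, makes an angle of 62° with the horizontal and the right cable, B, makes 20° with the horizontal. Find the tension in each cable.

ΣF_x = 0: −T_A·cos62° + T_B·cos20° = 0 → T_B = 0.499601·T_A.
ΣF_y = 0: T_A·sin62° + T_B·sin20° = 4850.
Substitute: T_A·(0.882948 + 0.499601·0.34202) = 4850 → T_A = 4602.3 ≈ 4602 N.
Then T_B = 0.499601 × 4602.3 = 2299 N.

T_A = 4602 N, T_B = 2299 N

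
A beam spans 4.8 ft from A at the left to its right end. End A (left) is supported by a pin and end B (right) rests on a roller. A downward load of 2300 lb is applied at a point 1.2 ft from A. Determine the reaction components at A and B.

A_x = 0, A_y = 1725 lb, B_y = 575.0 lb

Taking moments about A: B_y·4.8 − 2300·1.2 = 0 → B_y = 2760/4.8 = 575.0 lb.
ΣF_y = 0: A_y + 575 − 2300 = 0 → A_y = 1725 lb.
ΣF_x = 0: no horizontal applied forces, so A_x = 0.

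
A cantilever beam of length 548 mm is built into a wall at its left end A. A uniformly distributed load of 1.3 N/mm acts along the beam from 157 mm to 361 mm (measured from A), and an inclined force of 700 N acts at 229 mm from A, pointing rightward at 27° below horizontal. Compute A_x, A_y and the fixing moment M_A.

A_x = -623.7 N, A_y = 583.0 N, M_A = 141500 N·mm

Resultant of the distributed load: 1.3 × 204 = 265.2 N at 259 mm from A.
ΣF_x = 0: A_x + 700·cos27° = 0 → A_x = -623.7 N.
ΣF_y = 0: A_y − 1.3·204 − 700·sin27° = 0 → A_y = 583.0 N.
ΣM about A: M_A − (1.3·204)·259 − 700·sin27°·229 = 0 → M_A = 141500 N·mm.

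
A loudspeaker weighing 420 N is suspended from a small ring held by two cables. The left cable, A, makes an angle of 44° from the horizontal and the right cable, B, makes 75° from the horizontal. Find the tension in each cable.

ΣF_x = 0: −T_A·cos44° + T_B·cos75° = 0 → T_B = 2.77932·T_A.
ΣF_y = 0: T_A·sin44° + T_B·sin75° = 420.
Substitute: T_A·(0.694658 + 2.77932·0.965926) = 420 → T_A = 124.287 ≈ 124.3 N.
Then T_B = 2.77932 × 124.287 = 345.4 N.

T_A = 124.3 N, T_B = 345.4 N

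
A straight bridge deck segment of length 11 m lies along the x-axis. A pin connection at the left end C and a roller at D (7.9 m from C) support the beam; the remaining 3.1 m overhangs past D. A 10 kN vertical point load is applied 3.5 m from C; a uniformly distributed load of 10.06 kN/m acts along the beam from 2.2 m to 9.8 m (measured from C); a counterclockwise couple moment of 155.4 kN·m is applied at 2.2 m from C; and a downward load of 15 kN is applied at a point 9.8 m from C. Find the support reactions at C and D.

C_x = 0, C_y = 40.02 kN, D_y = 61.43 kN

Resultant of the distributed load: 10.06 × 7.6 = 76.456 kN at 6 m from C.
Taking moments about C: D_y·7.9 − 10·3.5 − (10.06·7.6)·6 + 155.4 − 15·9.8 = 0 → D_y = 485.336/7.9 = 61.4349 ≈ 61.43 kN.
ΣF_y = 0: C_y + 61.4349 − 10 − 10.06·7.6 − 15 = 0 → C_y = 40.02 kN.
ΣF_x = 0: no horizontal applied forces, so C_x = 0.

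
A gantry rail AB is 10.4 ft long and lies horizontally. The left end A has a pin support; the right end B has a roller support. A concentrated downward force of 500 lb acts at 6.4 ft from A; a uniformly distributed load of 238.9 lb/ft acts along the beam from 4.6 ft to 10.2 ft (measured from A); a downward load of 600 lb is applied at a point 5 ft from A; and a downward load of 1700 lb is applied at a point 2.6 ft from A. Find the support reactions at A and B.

A_x = 0, A_y = 2165 lb, B_y = 1973 lb

Resultant of the distributed load: 238.9 × 5.6 = 1337.84 lb at 7.4 ft from A.
Taking moments about A: B_y·10.4 − 500·6.4 − (238.9·5.6)·7.4 − 600·5 − 1700·2.6 = 0 → B_y = 20520.016/10.4 = 1973.08 ≈ 1973 lb.
ΣF_y = 0: A_y + 1973.08 − 500 − 238.9·5.6 − 600 − 1700 = 0 → A_y = 2165 lb.
ΣF_x = 0: no horizontal applied forces, so A_x = 0.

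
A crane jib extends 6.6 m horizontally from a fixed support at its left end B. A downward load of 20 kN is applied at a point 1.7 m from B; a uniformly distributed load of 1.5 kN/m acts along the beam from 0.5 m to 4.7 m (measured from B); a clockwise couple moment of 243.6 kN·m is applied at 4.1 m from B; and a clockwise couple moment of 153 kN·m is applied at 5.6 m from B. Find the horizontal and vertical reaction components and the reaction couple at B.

Resultant of the distributed load: 1.5 × 4.2 = 6.3 kN at 2.6 m from B.
ΣF_x = 0: B_x = 0.
ΣF_y = 0: B_y − 20 − 1.5·4.2 = 0 → B_y = 26.30 kN.
ΣM about B: M_B − 20·1.7 − (1.5·4.2)·2.6 − 243.6 − 153 = 0 → M_B = 447.0 kN·m.

B_x = 0, B_y = 26.30 kN, M_B = 447.0 kN·m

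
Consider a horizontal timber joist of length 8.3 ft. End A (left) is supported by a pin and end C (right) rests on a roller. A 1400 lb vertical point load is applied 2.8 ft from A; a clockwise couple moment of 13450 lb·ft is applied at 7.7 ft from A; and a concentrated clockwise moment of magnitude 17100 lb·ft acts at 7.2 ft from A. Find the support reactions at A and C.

ΣM about A: C_y·8.3 − 1400·2.8 − 13450 − 17100 = 0 → C_y = 34470/8.3 = 4153.01 ≈ 4153 lb.
ΣF_y = 0: A_y + 4153.01 − 1400 = 0 → A_y = -2753 lb.
ΣF_x = 0: no horizontal applied forces, so A_x = 0.

A_x = 0, A_y = -2753 lb, C_y = 4153 lb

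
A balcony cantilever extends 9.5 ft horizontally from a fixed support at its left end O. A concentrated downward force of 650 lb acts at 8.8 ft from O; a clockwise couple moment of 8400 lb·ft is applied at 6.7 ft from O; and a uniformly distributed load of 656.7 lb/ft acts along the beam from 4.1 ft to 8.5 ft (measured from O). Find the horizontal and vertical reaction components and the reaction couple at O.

Resultant of the distributed load: 656.7 × 4.4 = 2889.48 lb at 6.3 ft from O.
ΣF_x = 0: O_x = 0.
ΣF_y = 0: O_y − 650 − 656.7·4.4 = 0 → O_y = 3539 lb.
ΣM about O: M_O − 650·8.8 − 8400 − (656.7·4.4)·6.3 = 0 → M_O = 32320 lb·ft.

O_x = 0, O_y = 3539 lb, M_O = 32320 lb·ft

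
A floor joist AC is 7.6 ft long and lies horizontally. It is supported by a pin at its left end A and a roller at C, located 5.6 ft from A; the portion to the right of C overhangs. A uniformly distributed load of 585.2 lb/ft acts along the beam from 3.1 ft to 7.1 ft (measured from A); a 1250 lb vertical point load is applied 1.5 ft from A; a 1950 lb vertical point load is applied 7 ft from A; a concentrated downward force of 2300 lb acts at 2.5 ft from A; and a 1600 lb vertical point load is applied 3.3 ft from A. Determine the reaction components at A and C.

A_x = 0, A_y = 2567 lb, C_y = 6874 lb

Resultant of the distributed load: 585.2 × 4 = 2340.8 lb at 5.1 ft from A.
Taking moments about A: C_y·5.6 − (585.2·4)·5.1 − 1250·1.5 − 1950·7 − 2300·2.5 − 1600·3.3 = 0 → C_y = 38493.08/5.6 = 6873.76 ≈ 6874 lb.
ΣF_y = 0: A_y + 6873.76 − 585.2·4 − 1250 − 1950 − 2300 − 1600 = 0 → A_y = 2567 lb.
ΣF_x = 0: no horizontal applied forces, so A_x = 0.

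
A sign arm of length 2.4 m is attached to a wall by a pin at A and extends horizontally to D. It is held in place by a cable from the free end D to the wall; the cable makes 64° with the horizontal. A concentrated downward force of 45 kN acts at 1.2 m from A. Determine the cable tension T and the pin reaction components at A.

ΣM about A: T·sin64°·2.4 − 45·1.2 = 0 → T = 54/(2.4·0.898794) = 25.0335 ≈ 25.03 kN.
ΣF_x = 0: A_x − T·cos64° = 0 → A_x = 25.0335 × 0.438371 = 10.97 kN.
ΣF_y = 0: A_y + T·sin64° − 45 = 0 → A_y = 45 − 25.0335 × 0.898794 = 22.50 kN.

T = 25.03 kN, A_x = 10.97 kN, A_y = 22.50 kN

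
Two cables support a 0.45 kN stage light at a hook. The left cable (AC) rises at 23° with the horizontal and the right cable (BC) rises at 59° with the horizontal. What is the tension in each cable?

T_AC = 0.2340 kN, T_BC = 0.4183 kN

ΣF_x = 0: −T_AC·cos23° + T_BC·cos59° = 0 → T_BC = 1.78726·T_AC.
ΣF_y = 0: T_AC·sin23° + T_BC·sin59° = 0.45.
Substitute: T_AC·(0.390731 + 1.78726·0.857167) = 0.45 → T_AC = 0.234044 ≈ 0.2340 kN.
Then T_BC = 1.78726 × 0.234044 = 0.4183 kN.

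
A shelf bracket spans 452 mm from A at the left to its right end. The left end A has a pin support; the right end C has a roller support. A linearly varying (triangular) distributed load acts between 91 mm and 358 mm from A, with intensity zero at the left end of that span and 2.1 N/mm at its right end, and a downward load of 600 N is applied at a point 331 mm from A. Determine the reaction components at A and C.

Resultant of the triangular load: ½ × 2.1 × 267 = 280.35 N, acting at 269 mm from A (one-third of the span from the peak).
Taking moments about A: C_y·452 − (½·2.1·267)·269 − 600·331 = 0 → C_y = 274014.15/452 = 606.226 ≈ 606.2 N.
ΣF_y = 0: A_y + 606.226 − ½·2.1·267 − 600 = 0 → A_y = 274.1 N.
ΣF_x = 0: no horizontal applied forces, so A_x = 0.

A_x = 0, A_y = 274.1 N, C_y = 606.2 N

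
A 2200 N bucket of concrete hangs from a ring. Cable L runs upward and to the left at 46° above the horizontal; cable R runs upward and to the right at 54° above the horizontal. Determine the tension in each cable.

ΣF_x = 0: −T_L·cos46° + T_R·cos54° = 0 → T_R = 1.18182·T_L.
ΣF_y = 0: T_L·sin46° + T_R·sin54° = 2200.
Substitute: T_L·(0.71934 + 1.18182·0.809017) = 2200 → T_L = 1313.08 ≈ 1313 N.
Then T_R = 1.18182 × 1313.08 = 1552 N.

T_L = 1313 N, T_R = 1552 N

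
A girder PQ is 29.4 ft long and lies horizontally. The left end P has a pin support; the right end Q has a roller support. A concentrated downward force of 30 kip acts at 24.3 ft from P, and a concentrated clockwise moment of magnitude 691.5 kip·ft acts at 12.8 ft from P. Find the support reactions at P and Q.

P_x = 0, P_y = -18.32 kip, Q_y = 48.32 kip

ΣM about P: Q_y·29.4 − 30·24.3 − 691.5 = 0 → Q_y = 1420.5/29.4 = 48.3163 ≈ 48.32 kip.
ΣF_y = 0: P_y + 48.3163 − 30 = 0 → P_y = -18.32 kip.
ΣF_x = 0: no horizontal applied forces, so P_x = 0.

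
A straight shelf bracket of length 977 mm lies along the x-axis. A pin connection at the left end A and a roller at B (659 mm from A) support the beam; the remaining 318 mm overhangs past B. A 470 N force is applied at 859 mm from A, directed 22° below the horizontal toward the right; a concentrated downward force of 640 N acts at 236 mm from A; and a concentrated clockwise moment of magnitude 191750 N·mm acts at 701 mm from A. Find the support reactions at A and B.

A_x = -435.8 N, A_y = 66.40 N, B_y = 749.7 N

Moments about A: B_y·659 − 470·sin22°·859 − 640·236 − 191750 = 0 → B_y = 494030/659 = 749.666 ≈ 749.7 N.
ΣF_y = 0: A_y + 749.666 − 470·sin22° − 640 = 0 → A_y = 66.40 N.
ΣF_x = 0: A_x + 470·cos22° = 0 → A_x = -435.8 N.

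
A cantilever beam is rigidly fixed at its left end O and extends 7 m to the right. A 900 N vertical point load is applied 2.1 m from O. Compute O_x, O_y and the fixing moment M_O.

ΣF_x = 0: O_x = 0.
ΣF_y = 0: O_y − 900 = 0 → O_y = 900.0 N.
ΣM about O: M_O − 900·2.1 = 0 → M_O = 1890 N·m.

O_x = 0, O_y = 900.0 N, M_O = 1890 N·m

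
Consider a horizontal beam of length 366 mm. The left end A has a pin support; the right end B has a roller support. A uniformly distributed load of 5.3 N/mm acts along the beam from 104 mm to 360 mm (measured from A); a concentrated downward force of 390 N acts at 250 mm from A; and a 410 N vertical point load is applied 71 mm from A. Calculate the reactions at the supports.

Resultant of the distributed load: 5.3 × 256 = 1356.8 N at 232 mm from A.
Moments about A: B_y·366 − (5.3·256)·232 − 390·250 − 410·71 = 0 → B_y = 441387.6/366 = 1205.98 ≈ 1206 N.
ΣF_y = 0: A_y + 1205.98 − 5.3·256 − 390 − 410 = 0 → A_y = 950.8 N.
ΣF_x = 0: no horizontal applied forces, so A_x = 0.

A_x = 0, A_y = 950.8 N, B_y = 1206 N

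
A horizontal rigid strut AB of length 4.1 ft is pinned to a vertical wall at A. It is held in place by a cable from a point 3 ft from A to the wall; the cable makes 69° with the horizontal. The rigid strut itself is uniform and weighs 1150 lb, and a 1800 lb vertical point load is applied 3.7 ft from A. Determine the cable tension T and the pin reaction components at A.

T = 3220 lb, A_x = 1154 lb, A_y = -55.83 lb

ΣM about A: T·sin69°·3 − 1150·2.05 − 1800·3.7 = 0 → T = 9017.5/(3·0.93358) = 3219.68 ≈ 3220 lb.
ΣF_x = 0: A_x − T·cos69° = 0 → A_x = 3219.68 × 0.358368 = 1154 lb.
ΣF_y = 0: A_y + T·sin69° − 1150 − 1800 = 0 → A_y = 2950 − 3219.68 × 0.93358 = -55.83 lb.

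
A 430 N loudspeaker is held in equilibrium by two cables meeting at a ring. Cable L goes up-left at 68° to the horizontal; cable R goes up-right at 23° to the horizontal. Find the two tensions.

ΣF_x = 0: −T_L·cos68° + T_R·cos23° = 0 → T_R = 0.406958·T_L.
ΣF_y = 0: T_L·sin68° + T_R·sin23° = 430.
Substitute: T_L·(0.927184 + 0.406958·0.390731) = 430 → T_L = 395.877 ≈ 395.9 N.
Then T_R = 0.406958 × 395.877 = 161.1 N.

T_L = 395.9 N, T_R = 161.1 N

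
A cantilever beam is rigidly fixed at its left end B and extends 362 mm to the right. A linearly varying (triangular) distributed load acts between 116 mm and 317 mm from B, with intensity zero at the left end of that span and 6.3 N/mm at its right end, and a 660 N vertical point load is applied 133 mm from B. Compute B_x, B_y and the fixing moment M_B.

B_x = 0, B_y = 1293 N, M_B = 246100 N·mm

Resultant of the triangular load: ½ × 6.3 × 201 = 633.15 N, acting at 250 mm from B (one-third of the span from the peak).
ΣF_x = 0: B_x = 0.
ΣF_y = 0: B_y − ½·6.3·201 − 660 = 0 → B_y = 1293 N.
ΣM about B: M_B − (½·6.3·201)·250 − 660·133 = 0 → M_B = 246100 N·mm.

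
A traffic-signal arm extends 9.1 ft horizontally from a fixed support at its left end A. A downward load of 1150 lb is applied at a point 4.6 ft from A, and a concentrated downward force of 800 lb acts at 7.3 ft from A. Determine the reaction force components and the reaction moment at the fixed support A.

ΣF_x = 0: A_x = 0.
ΣF_y = 0: A_y − 1150 − 800 = 0 → A_y = 1950 lb.
ΣM about A: M_A − 1150·4.6 − 800·7.3 = 0 → M_A = 11130 lb·ft.

A_x = 0, A_y = 1950 lb, M_A = 11130 lb·ft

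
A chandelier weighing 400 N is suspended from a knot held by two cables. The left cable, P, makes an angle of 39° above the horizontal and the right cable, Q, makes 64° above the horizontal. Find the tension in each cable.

ΣF_x = 0: −T_P·cos39° + T_Q·cos64° = 0 → T_Q = 1.7728·T_P.
ΣF_y = 0: T_P·sin39° + T_Q·sin64° = 400.
Substitute: T_P·(0.62932 + 1.7728·0.898794) = 400 → T_P = 179.961 ≈ 180.0 N.
Then T_Q = 1.7728 × 179.961 = 319.0 N.

T_P = 180.0 N, T_Q = 319.0 N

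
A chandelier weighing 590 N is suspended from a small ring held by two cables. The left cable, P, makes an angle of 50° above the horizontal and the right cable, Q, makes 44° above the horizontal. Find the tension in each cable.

T_P = 425.4 N, T_Q = 380.2 N

ΣF_x = 0: −T_P·cos50° + T_Q·cos44° = 0 → T_Q = 0.89358·T_P.
ΣF_y = 0: T_P·sin50° + T_Q·sin44° = 590.
Substitute: T_P·(0.766044 + 0.89358·0.694658) = 590 → T_P = 425.447 ≈ 425.4 N.
Then T_Q = 0.89358 × 425.447 = 380.2 N.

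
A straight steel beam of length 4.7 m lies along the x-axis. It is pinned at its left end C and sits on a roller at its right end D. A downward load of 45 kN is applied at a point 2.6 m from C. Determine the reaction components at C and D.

C_x = 0, C_y = 20.11 kN, D_y = 24.89 kN

Moments about C: D_y·4.7 − 45·2.6 = 0 → D_y = 117/4.7 = 24.8936 ≈ 24.89 kN.
ΣF_y = 0: C_y + 24.8936 − 45 = 0 → C_y = 20.11 kN.
ΣF_x = 0: no horizontal applied forces, so C_x = 0.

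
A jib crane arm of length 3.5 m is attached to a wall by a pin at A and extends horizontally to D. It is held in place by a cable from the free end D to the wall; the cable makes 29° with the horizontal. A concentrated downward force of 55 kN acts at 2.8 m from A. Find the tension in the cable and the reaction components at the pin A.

ΣM about A: T·sin29°·3.5 − 55·2.8 = 0 → T = 154/(3.5·0.48481) = 90.7572 ≈ 90.76 kN.
ΣF_x = 0: A_x − T·cos29° = 0 → A_x = 90.7572 × 0.87462 = 79.38 kN.
ΣF_y = 0: A_y + T·sin29° − 55 = 0 → A_y = 55 − 90.7572 × 0.48481 = 11.00 kN.

T = 90.76 kN, A_x = 79.38 kN, A_y = 11.00 kN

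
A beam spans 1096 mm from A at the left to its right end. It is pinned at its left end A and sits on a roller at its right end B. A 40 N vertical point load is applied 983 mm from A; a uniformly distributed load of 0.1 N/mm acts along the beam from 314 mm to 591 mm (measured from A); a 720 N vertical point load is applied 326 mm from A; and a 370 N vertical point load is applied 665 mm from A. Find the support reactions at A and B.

A_x = 0, A_y = 671.7 N, B_y = 486.0 N

Resultant of the distributed load: 0.1 × 277 = 27.7 N at 452.5 mm from A.
Moments about A: B_y·1096 − 40·983 − (0.1·277)·452.5 − 720·326 − 370·665 = 0 → B_y = 532624.25/1096 = 485.971 ≈ 486.0 N.
ΣF_y = 0: A_y + 485.971 − 40 − 0.1·277 − 720 − 370 = 0 → A_y = 671.7 N.
ΣF_x = 0: no horizontal applied forces, so A_x = 0.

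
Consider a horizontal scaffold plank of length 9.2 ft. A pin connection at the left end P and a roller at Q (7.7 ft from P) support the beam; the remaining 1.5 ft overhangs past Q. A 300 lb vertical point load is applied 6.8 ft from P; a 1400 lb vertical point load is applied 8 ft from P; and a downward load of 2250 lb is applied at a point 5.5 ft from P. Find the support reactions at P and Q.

P_x = 0, P_y = 623.4 lb, Q_y = 3327 lb

Moments about P: Q_y·7.7 − 300·6.8 − 1400·8 − 2250·5.5 = 0 → Q_y = 25615/7.7 = 3326.62 ≈ 3327 lb.
ΣF_y = 0: P_y + 3326.62 − 300 − 1400 − 2250 = 0 → P_y = 623.4 lb.
ΣF_x = 0: no horizontal applied forces, so P_x = 0.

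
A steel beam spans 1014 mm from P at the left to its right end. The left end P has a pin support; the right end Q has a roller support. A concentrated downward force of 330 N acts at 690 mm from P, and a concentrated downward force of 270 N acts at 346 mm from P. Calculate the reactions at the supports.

P_x = 0, P_y = 283.3 N, Q_y = 316.7 N

Moments about P: Q_y·1014 − 330·690 − 270·346 = 0 → Q_y = 321120/1014 = 316.686 ≈ 316.7 N.
ΣF_y = 0: P_y + 316.686 − 330 − 270 = 0 → P_y = 283.3 N.
ΣF_x = 0: no horizontal applied forces, so P_x = 0.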